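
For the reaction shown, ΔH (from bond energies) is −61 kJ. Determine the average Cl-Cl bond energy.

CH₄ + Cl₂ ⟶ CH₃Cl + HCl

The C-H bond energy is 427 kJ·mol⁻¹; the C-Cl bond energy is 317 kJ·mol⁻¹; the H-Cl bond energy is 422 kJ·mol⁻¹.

Let D be the Cl-Cl bond energy.
Σ(broken) = 4×427 + 1×D = 1708 + D
Σ(formed) = 1×317 + 3×427 + 1×422 = 2020
ΔH = Σ(broken) − Σ(formed) = (1708 + D) − (2020) = −312 + D
Setting this equal to −61 kJ gives D = 251 kJ/mol.

D(Cl-Cl) ≈ 251 kJ/mol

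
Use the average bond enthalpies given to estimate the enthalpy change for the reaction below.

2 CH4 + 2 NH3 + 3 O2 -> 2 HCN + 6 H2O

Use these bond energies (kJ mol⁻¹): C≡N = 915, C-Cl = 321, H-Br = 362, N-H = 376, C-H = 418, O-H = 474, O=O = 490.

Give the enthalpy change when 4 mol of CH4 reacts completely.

ΔH = −2568 kJ

Bonds broken (reactants):
  C-H: 8 × 418 = 3344
  N-H: 6 × 376 = 2256
  O=O: 3 × 490 = 1470
  Σ(broken) = 7070 kJ
Bonds formed (products):
  C≡N: 2 × 915 = 1830
  C-H: 2 × 418 = 836
  O-H: 12 × 474 = 5688
  Σ(formed) = 8354 kJ
ΔH = Σ(broken) − Σ(formed) = 7070 − 8354 = −1284 kJ
For 2× the reaction as written: 2 × (−1284) = −2568 kJ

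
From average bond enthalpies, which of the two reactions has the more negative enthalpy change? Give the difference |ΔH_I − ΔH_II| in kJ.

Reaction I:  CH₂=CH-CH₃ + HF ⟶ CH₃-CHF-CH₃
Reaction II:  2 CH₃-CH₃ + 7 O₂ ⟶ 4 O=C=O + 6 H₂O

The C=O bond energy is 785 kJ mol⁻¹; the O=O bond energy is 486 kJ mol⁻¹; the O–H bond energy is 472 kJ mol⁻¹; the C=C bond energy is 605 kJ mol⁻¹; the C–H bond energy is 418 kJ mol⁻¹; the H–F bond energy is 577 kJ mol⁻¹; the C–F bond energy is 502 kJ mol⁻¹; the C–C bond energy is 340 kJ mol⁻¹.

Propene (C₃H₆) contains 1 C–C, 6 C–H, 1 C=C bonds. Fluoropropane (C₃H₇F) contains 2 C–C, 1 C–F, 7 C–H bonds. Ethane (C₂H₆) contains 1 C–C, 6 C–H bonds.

Reaction II, by 2768 kJ

Reaction I:
  Bonds broken (reactants):
    C–C: 1 × 340 = 340
    C–H: 6 × 418 = 2508
    C=C: 1 × 605 = 605
    H–F: 1 × 577 = 577
    Σ(broken) = 4030 kJ
  Bonds formed (products):
    C–C: 2 × 340 = 680
    C–F: 1 × 502 = 502
    C–H: 7 × 418 = 2926
    Σ(formed) = 4108 kJ
  ΔH_I = 4030 − 4108 = −78 kJ
Reaction II:
  Bonds broken (reactants):
    C–C: 2 × 340 = 680
    C–H: 12 × 418 = 5016
    O=O: 7 × 486 = 3402
    Σ(broken) = 9098 kJ
  Bonds formed (products):
    C=O: 8 × 785 = 6280
    O–H: 12 × 472 = 5664
    Σ(formed) = 11944 kJ
  ΔH_II = 9098 − 11944 = −2846 kJ
ΔH_I − ΔH_II = +2768 kJ, so reaction II has the more negative ΔH; |ΔH_I − ΔH_II| = 2768 kJ.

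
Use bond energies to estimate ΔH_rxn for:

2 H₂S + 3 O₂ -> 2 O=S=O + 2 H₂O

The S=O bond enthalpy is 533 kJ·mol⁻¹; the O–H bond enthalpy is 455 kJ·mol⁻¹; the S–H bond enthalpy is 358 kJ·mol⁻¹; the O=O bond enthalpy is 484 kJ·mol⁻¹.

Bonds broken (reactants):
  O=O: 3 × 484 = 1452
  S–H: 4 × 358 = 1432
  Σ(broken) = 2884 kJ
Bonds formed (products):
  O–H: 4 × 455 = 1820
  S=O: 4 × 533 = 2132
  Σ(formed) = 3952 kJ
ΔH = Σ(broken) − Σ(formed) = 2884 − 3952 = −1068 kJ

ΔH ≈ −1068 kJ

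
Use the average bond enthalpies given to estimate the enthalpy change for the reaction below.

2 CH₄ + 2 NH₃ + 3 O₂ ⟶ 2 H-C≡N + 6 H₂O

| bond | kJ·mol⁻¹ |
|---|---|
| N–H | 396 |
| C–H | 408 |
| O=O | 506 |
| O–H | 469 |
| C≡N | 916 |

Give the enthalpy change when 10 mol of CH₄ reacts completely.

ΔH = −5590 kJ

Bonds broken (reactants):
  C–H: 8 × 408 = 3264
  N–H: 6 × 396 = 2376
  O=O: 3 × 506 = 1518
  Σ(broken) = 7158 kJ
Bonds formed (products):
  C≡N: 2 × 916 = 1832
  C–H: 2 × 408 = 816
  O–H: 12 × 469 = 5628
  Σ(formed) = 8276 kJ
ΔH = Σ(broken) − Σ(formed) = 7158 − 8276 = −1118 kJ
For 5× the reaction as written: 5 × (−1118) = −5590 kJ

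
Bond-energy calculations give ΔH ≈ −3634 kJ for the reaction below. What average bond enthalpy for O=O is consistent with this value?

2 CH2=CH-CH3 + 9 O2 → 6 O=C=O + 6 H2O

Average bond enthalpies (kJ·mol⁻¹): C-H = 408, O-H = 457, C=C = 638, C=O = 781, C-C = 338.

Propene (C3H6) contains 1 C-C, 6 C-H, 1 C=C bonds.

D(O=O) ≈ 486 kJ/mol

Let D be the O=O bond energy.
Σ(broken) = 2×338 + 12×408 + 2×638 + 9×D = 6848 + 9D
Σ(formed) = 12×781 + 12×457 = 14856
ΔH = Σ(broken) − Σ(formed) = (6848 + 9D) − (14856) = −8008 + 9D
Setting this equal to −3634 kJ gives 9D = 4374, so D = 486 kJ/mol.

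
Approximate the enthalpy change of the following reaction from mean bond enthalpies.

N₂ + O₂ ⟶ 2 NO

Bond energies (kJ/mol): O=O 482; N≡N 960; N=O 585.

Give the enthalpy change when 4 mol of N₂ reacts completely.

Bonds broken (reactants):
  N≡N: 1 × 960 = 960
  O=O: 1 × 482 = 482
  Σ(broken) = 1442 kJ
Bonds formed (products):
  N=O: 2 × 585 = 1170
  Σ(formed) = 1170 kJ
ΔH = Σ(broken) − Σ(formed) = 1442 − 1170 = +272 kJ
For 4× the reaction as written: 4 × (+272) = +1088 kJ

ΔH = +1088 kJ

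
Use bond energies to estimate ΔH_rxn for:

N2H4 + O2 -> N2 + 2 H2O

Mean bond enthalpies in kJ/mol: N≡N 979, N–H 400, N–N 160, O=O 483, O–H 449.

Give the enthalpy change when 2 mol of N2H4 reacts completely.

ΔH = −1064 kJ

Bonds broken (reactants):
  N–H: 4 × 400 = 1600
  N–N: 1 × 160 = 160
  O=O: 1 × 483 = 483
  Σ(broken) = 2243 kJ
Bonds formed (products):
  N≡N: 1 × 979 = 979
  O–H: 4 × 449 = 1796
  Σ(formed) = 2775 kJ
ΔH = Σ(broken) − Σ(formed) = 2243 − 2775 = −532 kJ
For 2× the reaction as written: 2 × (−532) = −1064 kJ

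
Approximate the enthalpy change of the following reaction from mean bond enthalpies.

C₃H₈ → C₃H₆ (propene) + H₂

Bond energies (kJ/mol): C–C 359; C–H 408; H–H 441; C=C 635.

ΔH ≈ +99 kJ

Bonds broken (reactants):
  C–C: 2 × 359 = 718
  C–H: 8 × 408 = 3264
  Σ(broken) = 3982 kJ
Bonds formed (products):
  C–C: 1 × 359 = 359
  C–H: 6 × 408 = 2448
  C=C: 1 × 635 = 635
  H–H: 1 × 441 = 441
  Σ(formed) = 3883 kJ
ΔH = Σ(broken) − Σ(formed) = 3982 − 3883 = +99 kJ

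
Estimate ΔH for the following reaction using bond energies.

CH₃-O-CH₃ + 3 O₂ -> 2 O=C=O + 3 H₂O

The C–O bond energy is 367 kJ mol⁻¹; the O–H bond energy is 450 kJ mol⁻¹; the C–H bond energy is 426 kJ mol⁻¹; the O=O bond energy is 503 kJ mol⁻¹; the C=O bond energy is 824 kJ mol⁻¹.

ΔH ≈ −1197 kJ

Bonds broken (reactants):
  C–H: 6 × 426 = 2556
  C–O: 2 × 367 = 734
  O=O: 3 × 503 = 1509
  Σ(broken) = 4799 kJ
Bonds formed (products):
  C=O: 4 × 824 = 3296
  O–H: 6 × 450 = 2700
  Σ(formed) = 5996 kJ
ΔH = Σ(broken) − Σ(formed) = 4799 − 5996 = −1197 kJ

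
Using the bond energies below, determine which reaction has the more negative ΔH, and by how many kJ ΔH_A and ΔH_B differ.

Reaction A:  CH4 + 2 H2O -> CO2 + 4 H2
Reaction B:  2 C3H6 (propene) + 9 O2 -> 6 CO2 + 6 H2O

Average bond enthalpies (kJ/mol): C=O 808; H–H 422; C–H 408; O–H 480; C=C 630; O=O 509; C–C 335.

Reaction A:
  Bonds broken (reactants):
    C–H: 4 × 408 = 1632
    O–H: 4 × 480 = 1920
    Σ(broken) = 3552 kJ
  Bonds formed (products):
    C=O: 2 × 808 = 1616
    H–H: 4 × 422 = 1688
    Σ(formed) = 3304 kJ
  ΔH_A = 3552 − 3304 = +248 kJ
Reaction B:
  Bonds broken (reactants):
    C–C: 2 × 335 = 670
    C–H: 12 × 408 = 4896
    C=C: 2 × 630 = 1260
    O=O: 9 × 509 = 4581
    Σ(broken) = 11407 kJ
  Bonds formed (products):
    C=O: 12 × 808 = 9696
    O–H: 12 × 480 = 5760
    Σ(formed) = 15456 kJ
  ΔH_B = 11407 − 15456 = −4049 kJ
ΔH_A − ΔH_B = +4297 kJ, so reaction B has the more negative ΔH; |ΔH_A − ΔH_B| = 4297 kJ.

Reaction B, by 4297 kJ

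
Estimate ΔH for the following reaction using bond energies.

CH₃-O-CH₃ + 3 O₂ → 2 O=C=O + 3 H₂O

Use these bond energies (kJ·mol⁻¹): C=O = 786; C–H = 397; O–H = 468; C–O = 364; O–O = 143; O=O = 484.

ΔH ≈ −1390 kJ

Bonds broken (reactants):
  C–H: 6 × 397 = 2382
  C–O: 2 × 364 = 728
  O=O: 3 × 484 = 1452
  Σ(broken) = 4562 kJ
Bonds formed (products):
  C=O: 4 × 786 = 3144
  O–H: 6 × 468 = 2808
  Σ(formed) = 5952 kJ
ΔH = Σ(broken) − Σ(formed) = 4562 − 5952 = −1390 kJ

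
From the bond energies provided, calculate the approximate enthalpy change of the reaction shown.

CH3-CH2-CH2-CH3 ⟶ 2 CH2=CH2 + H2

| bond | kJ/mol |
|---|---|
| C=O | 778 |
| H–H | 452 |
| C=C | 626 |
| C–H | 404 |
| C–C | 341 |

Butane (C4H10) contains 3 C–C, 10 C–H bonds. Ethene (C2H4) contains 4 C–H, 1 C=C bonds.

ΔH ≈ +127 kJ

Bonds broken (reactants):
  C–C: 3 × 341 = 1023
  C–H: 10 × 404 = 4040
  Σ(broken) = 5063 kJ
Bonds formed (products):
  C–H: 8 × 404 = 3232
  C=C: 2 × 626 = 1252
  H–H: 1 × 452 = 452
  Σ(formed) = 4936 kJ
ΔH = Σ(broken) − Σ(formed) = 5063 − 4936 = +127 kJ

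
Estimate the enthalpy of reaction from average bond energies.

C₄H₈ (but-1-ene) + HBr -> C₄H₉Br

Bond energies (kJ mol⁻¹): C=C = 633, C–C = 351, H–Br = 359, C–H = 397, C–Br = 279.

ΔH ≈ −35 kJ

Bonds broken (reactants):
  C–C: 2 × 351 = 702
  C–H: 8 × 397 = 3176
  C=C: 1 × 633 = 633
  H–Br: 1 × 359 = 359
  Σ(broken) = 4870 kJ
Bonds formed (products):
  C–Br: 1 × 279 = 279
  C–C: 3 × 351 = 1053
  C–H: 9 × 397 = 3573
  Σ(formed) = 4905 kJ
ΔH = Σ(broken) − Σ(formed) = 4870 − 4905 = −35 kJ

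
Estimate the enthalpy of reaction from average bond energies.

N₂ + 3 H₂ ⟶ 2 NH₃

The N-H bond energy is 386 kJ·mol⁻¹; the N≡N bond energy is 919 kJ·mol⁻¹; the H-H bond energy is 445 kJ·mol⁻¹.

ΔH ≈ −62 kJ

Bonds broken (reactants):
  H-H: 3 × 445 = 1335
  N≡N: 1 × 919 = 919
  Σ(broken) = 2254 kJ
Bonds formed (products):
  N-H: 6 × 386 = 2316
  Σ(formed) = 2316 kJ
ΔH = Σ(broken) − Σ(formed) = 2254 − 2316 = −62 kJ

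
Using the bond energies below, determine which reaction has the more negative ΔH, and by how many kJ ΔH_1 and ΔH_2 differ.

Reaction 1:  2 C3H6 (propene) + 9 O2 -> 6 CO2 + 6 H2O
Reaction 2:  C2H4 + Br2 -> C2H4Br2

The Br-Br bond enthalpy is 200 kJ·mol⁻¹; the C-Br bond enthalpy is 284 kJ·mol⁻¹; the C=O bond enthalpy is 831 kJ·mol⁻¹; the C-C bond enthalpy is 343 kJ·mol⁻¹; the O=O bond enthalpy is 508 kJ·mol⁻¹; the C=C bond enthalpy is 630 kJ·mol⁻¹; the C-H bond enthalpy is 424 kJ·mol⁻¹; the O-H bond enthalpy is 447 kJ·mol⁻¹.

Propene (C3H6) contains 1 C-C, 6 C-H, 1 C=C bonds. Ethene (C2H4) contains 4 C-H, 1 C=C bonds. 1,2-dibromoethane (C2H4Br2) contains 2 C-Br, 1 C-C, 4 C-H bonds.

Reaction 1, by 3649 kJ

Reaction 1:
  Bonds broken (reactants):
    C-C: 2 × 343 = 686
    C-H: 12 × 424 = 5088
    C=C: 2 × 630 = 1260
    O=O: 9 × 508 = 4572
    Σ(broken) = 11606 kJ
  Bonds formed (products):
    C=O: 12 × 831 = 9972
    O-H: 12 × 447 = 5364
    Σ(formed) = 15336 kJ
  ΔH_1 = 11606 − 15336 = −3730 kJ
Reaction 2:
  Bonds broken (reactants):
    Br-Br: 1 × 200 = 200
    C-H: 4 × 424 = 1696
    C=C: 1 × 630 = 630
    Σ(broken) = 2526 kJ
  Bonds formed (products):
    C-Br: 2 × 284 = 568
    C-C: 1 × 343 = 343
    C-H: 4 × 424 = 1696
    Σ(formed) = 2607 kJ
  ΔH_2 = 2526 − 2607 = −81 kJ
ΔH_1 − ΔH_2 = −3649 kJ, so reaction 1 has the more negative ΔH; |ΔH_1 − ΔH_2| = 3649 kJ.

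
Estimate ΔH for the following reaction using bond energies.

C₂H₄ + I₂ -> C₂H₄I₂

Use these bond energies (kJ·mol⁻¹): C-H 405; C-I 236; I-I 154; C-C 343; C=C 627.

ΔH ≈ −34 kJ

Bonds broken (reactants):
  C-H: 4 × 405 = 1620
  C=C: 1 × 627 = 627
  I-I: 1 × 154 = 154
  Σ(broken) = 2401 kJ
Bonds formed (products):
  C-C: 1 × 343 = 343
  C-H: 4 × 405 = 1620
  C-I: 2 × 236 = 472
  Σ(formed) = 2435 kJ
ΔH = Σ(broken) − Σ(formed) = 2401 − 2435 = −34 kJ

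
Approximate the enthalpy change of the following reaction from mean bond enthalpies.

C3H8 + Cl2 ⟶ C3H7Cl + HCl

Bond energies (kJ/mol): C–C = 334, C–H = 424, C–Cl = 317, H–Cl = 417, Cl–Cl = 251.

Bonds broken (reactants):
  C–C: 2 × 334 = 668
  C–H: 8 × 424 = 3392
  Cl–Cl: 1 × 251 = 251
  Σ(broken) = 4311 kJ
Bonds formed (products):
  C–C: 2 × 334 = 668
  C–Cl: 1 × 317 = 317
  C–H: 7 × 424 = 2968
  H–Cl: 1 × 417 = 417
  Σ(formed) = 4370 kJ
ΔH = Σ(broken) − Σ(formed) = 4311 − 4370 = −59 kJ

ΔH ≈ −59 kJ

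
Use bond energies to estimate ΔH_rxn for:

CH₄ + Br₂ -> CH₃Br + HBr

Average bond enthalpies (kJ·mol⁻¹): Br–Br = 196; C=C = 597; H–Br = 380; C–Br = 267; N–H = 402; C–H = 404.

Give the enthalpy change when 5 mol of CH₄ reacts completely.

ΔH = −235 kJ

Bonds broken (reactants):
  Br–Br: 1 × 196 = 196
  C–H: 4 × 404 = 1616
  Σ(broken) = 1812 kJ
Bonds formed (products):
  C–Br: 1 × 267 = 267
  C–H: 3 × 404 = 1212
  H–Br: 1 × 380 = 380
  Σ(formed) = 1859 kJ
ΔH = Σ(broken) − Σ(formed) = 1812 − 1859 = −47 kJ
For 5× the reaction as written: 5 × (−47) = −235 kJ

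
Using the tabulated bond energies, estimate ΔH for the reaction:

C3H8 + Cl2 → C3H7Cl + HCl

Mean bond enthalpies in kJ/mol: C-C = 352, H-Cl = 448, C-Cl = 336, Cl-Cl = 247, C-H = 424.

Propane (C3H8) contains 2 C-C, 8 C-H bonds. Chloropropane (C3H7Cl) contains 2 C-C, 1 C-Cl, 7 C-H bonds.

ΔH ≈ −113 kJ

Bonds broken (reactants):
  C-C: 2 × 352 = 704
  C-H: 8 × 424 = 3392
  Cl-Cl: 1 × 247 = 247
  Σ(broken) = 4343 kJ
Bonds formed (products):
  C-C: 2 × 352 = 704
  C-Cl: 1 × 336 = 336
  C-H: 7 × 424 = 2968
  H-Cl: 1 × 448 = 448
  Σ(formed) = 4456 kJ
ΔH = Σ(broken) − Σ(formed) = 4343 − 4456 = −113 kJ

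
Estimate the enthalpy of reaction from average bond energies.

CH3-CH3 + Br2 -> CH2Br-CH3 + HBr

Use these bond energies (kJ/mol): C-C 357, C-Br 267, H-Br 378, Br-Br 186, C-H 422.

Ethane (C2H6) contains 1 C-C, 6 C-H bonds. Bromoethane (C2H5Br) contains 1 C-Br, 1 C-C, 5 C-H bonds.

ΔH ≈ −37 kJ

Bonds broken (reactants):
  Br-Br: 1 × 186 = 186
  C-C: 1 × 357 = 357
  C-H: 6 × 422 = 2532
  Σ(broken) = 3075 kJ
Bonds formed (products):
  C-Br: 1 × 267 = 267
  C-C: 1 × 357 = 357
  C-H: 5 × 422 = 2110
  H-Br: 1 × 378 = 378
  Σ(formed) = 3112 kJ
ΔH = Σ(broken) − Σ(formed) = 3075 − 3112 = −37 kJ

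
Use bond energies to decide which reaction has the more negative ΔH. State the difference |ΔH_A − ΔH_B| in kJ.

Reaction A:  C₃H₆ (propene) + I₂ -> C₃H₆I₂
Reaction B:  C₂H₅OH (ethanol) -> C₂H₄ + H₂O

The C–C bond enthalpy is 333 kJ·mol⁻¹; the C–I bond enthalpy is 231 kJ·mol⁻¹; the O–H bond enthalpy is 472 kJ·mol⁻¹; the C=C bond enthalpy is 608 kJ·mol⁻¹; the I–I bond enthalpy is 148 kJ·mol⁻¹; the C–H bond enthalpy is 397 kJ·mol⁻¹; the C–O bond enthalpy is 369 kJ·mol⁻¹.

Reaction A, by 58 kJ

Reaction A:
  Bonds broken (reactants):
    C–C: 1 × 333 = 333
    C–H: 6 × 397 = 2382
    C=C: 1 × 608 = 608
    I–I: 1 × 148 = 148
    Σ(broken) = 3471 kJ
  Bonds formed (products):
    C–C: 2 × 333 = 666
    C–H: 6 × 397 = 2382
    C–I: 2 × 231 = 462
    Σ(formed) = 3510 kJ
  ΔH_A = 3471 − 3510 = −39 kJ
Reaction B:
  Bonds broken (reactants):
    C–C: 1 × 333 = 333
    C–H: 5 × 397 = 1985
    C–O: 1 × 369 = 369
    O–H: 1 × 472 = 472
    Σ(broken) = 3159 kJ
  Bonds formed (products):
    C–H: 4 × 397 = 1588
    C=C: 1 × 608 = 608
    O–H: 2 × 472 = 944
    Σ(formed) = 3140 kJ
  ΔH_B = 3159 − 3140 = +19 kJ
ΔH_A − ΔH_B = −58 kJ, so reaction A has the more negative ΔH; |ΔH_A − ΔH_B| = 58 kJ.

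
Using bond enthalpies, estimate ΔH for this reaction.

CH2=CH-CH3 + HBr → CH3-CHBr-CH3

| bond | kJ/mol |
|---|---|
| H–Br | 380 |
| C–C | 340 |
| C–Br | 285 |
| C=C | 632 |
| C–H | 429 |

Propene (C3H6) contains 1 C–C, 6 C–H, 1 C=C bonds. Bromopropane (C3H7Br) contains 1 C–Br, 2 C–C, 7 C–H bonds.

ΔH ≈ −42 kJ

Bonds broken (reactants):
  C–C: 1 × 340 = 340
  C–H: 6 × 429 = 2574
  C=C: 1 × 632 = 632
  H–Br: 1 × 380 = 380
  Σ(broken) = 3926 kJ
Bonds formed (products):
  C–Br: 1 × 285 = 285
  C–C: 2 × 340 = 680
  C–H: 7 × 429 = 3003
  Σ(formed) = 3968 kJ
ΔH = Σ(broken) − Σ(formed) = 3926 − 3968 = −42 kJ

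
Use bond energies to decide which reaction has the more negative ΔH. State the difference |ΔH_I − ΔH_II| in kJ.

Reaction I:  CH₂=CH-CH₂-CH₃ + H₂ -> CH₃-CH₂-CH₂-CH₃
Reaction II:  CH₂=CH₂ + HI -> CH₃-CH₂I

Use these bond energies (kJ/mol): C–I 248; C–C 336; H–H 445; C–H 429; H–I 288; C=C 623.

Reaction I, by 24 kJ

Reaction I:
  Bonds broken (reactants):
    C–C: 2 × 336 = 672
    C–H: 8 × 429 = 3432
    C=C: 1 × 623 = 623
    H–H: 1 × 445 = 445
    Σ(broken) = 5172 kJ
  Bonds formed (products):
    C–C: 3 × 336 = 1008
    C–H: 10 × 429 = 4290
    Σ(formed) = 5298 kJ
  ΔH_I = 5172 − 5298 = −126 kJ
Reaction II:
  Bonds broken (reactants):
    C–H: 4 × 429 = 1716
    C=C: 1 × 623 = 623
    H–I: 1 × 288 = 288
    Σ(broken) = 2627 kJ
  Bonds formed (products):
    C–C: 1 × 336 = 336
    C–H: 5 × 429 = 2145
    C–I: 1 × 248 = 248
    Σ(formed) = 2729 kJ
  ΔH_II = 2627 − 2729 = −102 kJ
ΔH_I − ΔH_II = −24 kJ, so reaction I has the more negative ΔH; |ΔH_I − ΔH_II| = 24 kJ.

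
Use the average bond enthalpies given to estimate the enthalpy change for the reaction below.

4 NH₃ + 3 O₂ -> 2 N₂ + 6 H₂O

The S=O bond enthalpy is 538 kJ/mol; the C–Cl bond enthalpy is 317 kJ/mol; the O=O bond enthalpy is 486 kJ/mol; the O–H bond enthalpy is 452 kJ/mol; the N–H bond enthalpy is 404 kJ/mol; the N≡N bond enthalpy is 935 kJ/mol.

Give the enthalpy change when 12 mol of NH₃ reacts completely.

ΔH = −2964 kJ

Bonds broken (reactants):
  N–H: 12 × 404 = 4848
  O=O: 3 × 486 = 1458
  Σ(broken) = 6306 kJ
Bonds formed (products):
  N≡N: 2 × 935 = 1870
  O–H: 12 × 452 = 5424
  Σ(formed) = 7294 kJ
ΔH = Σ(broken) − Σ(formed) = 6306 − 7294 = −988 kJ
For 3× the reaction as written: 3 × (−988) = −2964 kJ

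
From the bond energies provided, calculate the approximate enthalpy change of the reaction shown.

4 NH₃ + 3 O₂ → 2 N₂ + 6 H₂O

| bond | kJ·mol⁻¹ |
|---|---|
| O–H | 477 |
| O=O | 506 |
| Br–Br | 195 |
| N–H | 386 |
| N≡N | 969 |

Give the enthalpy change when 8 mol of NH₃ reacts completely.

Bonds broken (reactants):
  N–H: 12 × 386 = 4632
  O=O: 3 × 506 = 1518
  Σ(broken) = 6150 kJ
Bonds formed (products):
  N≡N: 2 × 969 = 1938
  O–H: 12 × 477 = 5724
  Σ(formed) = 7662 kJ
ΔH = Σ(broken) − Σ(formed) = 6150 − 7662 = −1512 kJ
For 2× the reaction as written: 2 × (−1512) = −3024 kJ

ΔH = −3024 kJ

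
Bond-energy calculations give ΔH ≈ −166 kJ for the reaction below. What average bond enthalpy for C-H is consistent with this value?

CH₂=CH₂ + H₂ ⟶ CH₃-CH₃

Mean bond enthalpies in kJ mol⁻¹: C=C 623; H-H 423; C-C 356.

D(C-H) ≈ 428 kJ/mol

Let D be the C-H bond energy.
Σ(broken) = 4×D + 1×623 + 1×423 = 1046 + 4D
Σ(formed) = 1×356 + 6×D = 356 + 6D
ΔH = Σ(broken) − Σ(formed) = (1046 + 4D) − (356 + 6D) = +690 − 2D
Setting this equal to −166 kJ gives 2D = 856, so D = 428 kJ/mol.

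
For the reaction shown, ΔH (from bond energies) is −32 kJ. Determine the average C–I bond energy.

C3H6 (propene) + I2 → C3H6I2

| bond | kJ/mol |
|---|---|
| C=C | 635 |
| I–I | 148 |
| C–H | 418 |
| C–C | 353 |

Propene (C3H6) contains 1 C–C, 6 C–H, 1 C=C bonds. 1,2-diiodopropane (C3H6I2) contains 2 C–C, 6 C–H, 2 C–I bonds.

Let D be the C–I bond energy.
Σ(broken) = 1×353 + 6×418 + 1×635 + 1×148 = 3644
Σ(formed) = 2×353 + 6×418 + 2×D = 3214 + 2D
ΔH = Σ(broken) − Σ(formed) = (3644) − (3214 + 2D) = +430 − 2D
Setting this equal to −32 kJ gives 2D = 462, so D = 231 kJ/mol.

D(C–I) ≈ 231 kJ/mol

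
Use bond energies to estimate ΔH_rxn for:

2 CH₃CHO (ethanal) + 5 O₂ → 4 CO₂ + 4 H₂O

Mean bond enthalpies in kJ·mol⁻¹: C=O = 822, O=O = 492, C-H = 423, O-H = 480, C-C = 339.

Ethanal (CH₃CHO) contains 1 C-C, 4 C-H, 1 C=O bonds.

ΔH ≈ −2250 kJ

Bonds broken (reactants):
  C-C: 2 × 339 = 678
  C-H: 8 × 423 = 3384
  C=O: 2 × 822 = 1644
  O=O: 5 × 492 = 2460
  Σ(broken) = 8166 kJ
Bonds formed (products):
  C=O: 8 × 822 = 6576
  O-H: 8 × 480 = 3840
  Σ(formed) = 10416 kJ
ΔH = Σ(broken) − Σ(formed) = 8166 − 10416 = −2250 kJ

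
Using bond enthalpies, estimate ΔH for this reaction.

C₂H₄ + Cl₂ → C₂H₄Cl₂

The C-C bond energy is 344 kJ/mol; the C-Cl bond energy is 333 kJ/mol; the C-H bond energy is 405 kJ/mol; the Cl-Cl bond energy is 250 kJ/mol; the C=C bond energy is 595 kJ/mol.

Bonds broken (reactants):
  C-H: 4 × 405 = 1620
  C=C: 1 × 595 = 595
  Cl-Cl: 1 × 250 = 250
  Σ(broken) = 2465 kJ
Bonds formed (products):
  C-C: 1 × 344 = 344
  C-Cl: 2 × 333 = 666
  C-H: 4 × 405 = 1620
  Σ(formed) = 2630 kJ
ΔH = Σ(broken) − Σ(formed) = 2465 − 2630 = −165 kJ

ΔH ≈ −165 kJ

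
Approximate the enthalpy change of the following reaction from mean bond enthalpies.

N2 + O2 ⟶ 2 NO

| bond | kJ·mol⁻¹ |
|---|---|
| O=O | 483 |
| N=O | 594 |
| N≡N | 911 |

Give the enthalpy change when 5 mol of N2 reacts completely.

ΔH = +1030 kJ

Bonds broken (reactants):
  N≡N: 1 × 911 = 911
  O=O: 1 × 483 = 483
  Σ(broken) = 1394 kJ
Bonds formed (products):
  N=O: 2 × 594 = 1188
  Σ(formed) = 1188 kJ
ΔH = Σ(broken) − Σ(formed) = 1394 − 1188 = +206 kJ
For 5× the reaction as written: 5 × (+206) = +1030 kJ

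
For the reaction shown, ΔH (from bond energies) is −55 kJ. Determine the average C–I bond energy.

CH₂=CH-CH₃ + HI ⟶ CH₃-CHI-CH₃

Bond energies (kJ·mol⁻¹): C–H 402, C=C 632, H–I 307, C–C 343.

D(C–I) ≈ 249 kJ/mol

Let D be the C–I bond energy.
Σ(broken) = 1×343 + 6×402 + 1×632 + 1×307 = 3694
Σ(formed) = 2×343 + 7×402 + 1×D = 3500 + D
ΔH = Σ(broken) − Σ(formed) = (3694) − (3500 + D) = +194 − D
Setting this equal to −55 kJ gives D = 249 kJ/mol.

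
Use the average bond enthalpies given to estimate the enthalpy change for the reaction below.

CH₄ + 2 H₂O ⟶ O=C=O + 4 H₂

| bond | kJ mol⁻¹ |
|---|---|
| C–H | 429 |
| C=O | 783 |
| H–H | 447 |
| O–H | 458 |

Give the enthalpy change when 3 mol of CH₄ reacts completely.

ΔH = +582 kJ

Bonds broken (reactants):
  C–H: 4 × 429 = 1716
  O–H: 4 × 458 = 1832
  Σ(broken) = 3548 kJ
Bonds formed (products):
  C=O: 2 × 783 = 1566
  H–H: 4 × 447 = 1788
  Σ(formed) = 3354 kJ
ΔH = Σ(broken) − Σ(formed) = 3548 − 3354 = +194 kJ
For 3× the reaction as written: 3 × (+194) = +582 kJ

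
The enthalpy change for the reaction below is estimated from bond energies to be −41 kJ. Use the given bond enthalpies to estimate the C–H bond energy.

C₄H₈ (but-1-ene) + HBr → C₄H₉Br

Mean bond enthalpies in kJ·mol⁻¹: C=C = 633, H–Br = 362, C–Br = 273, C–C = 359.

Let D be the C–H bond energy.
Σ(broken) = 2×359 + 8×D + 1×633 + 1×362 = 1713 + 8D
Σ(formed) = 1×273 + 3×359 + 9×D = 1350 + 9D
ΔH = Σ(broken) − Σ(formed) = (1713 + 8D) − (1350 + 9D) = +363 − D
Setting this equal to −41 kJ gives D = 404 kJ/mol.

D(C–H) ≈ 404 kJ/mol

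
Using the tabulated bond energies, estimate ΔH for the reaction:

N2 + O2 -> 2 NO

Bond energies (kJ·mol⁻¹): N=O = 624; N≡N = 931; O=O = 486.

ΔH ≈ +169 kJ

Bonds broken (reactants):
  N≡N: 1 × 931 = 931
  O=O: 1 × 486 = 486
  Σ(broken) = 1417 kJ
Bonds formed (products):
  N=O: 2 × 624 = 1248
  Σ(formed) = 1248 kJ
ΔH = Σ(broken) − Σ(formed) = 1417 − 1248 = +169 kJ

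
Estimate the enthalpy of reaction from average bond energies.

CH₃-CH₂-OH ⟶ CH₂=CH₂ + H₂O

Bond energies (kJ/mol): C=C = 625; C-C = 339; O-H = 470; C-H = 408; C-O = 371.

ΔH ≈ +23 kJ

Bonds broken (reactants):
  C-C: 1 × 339 = 339
  C-H: 5 × 408 = 2040
  C-O: 1 × 371 = 371
  O-H: 1 × 470 = 470
  Σ(broken) = 3220 kJ
Bonds formed (products):
  C-H: 4 × 408 = 1632
  C=C: 1 × 625 = 625
  O-H: 2 × 470 = 940
  Σ(formed) = 3197 kJ
ΔH = Σ(broken) − Σ(formed) = 3220 − 3197 = +23 kJ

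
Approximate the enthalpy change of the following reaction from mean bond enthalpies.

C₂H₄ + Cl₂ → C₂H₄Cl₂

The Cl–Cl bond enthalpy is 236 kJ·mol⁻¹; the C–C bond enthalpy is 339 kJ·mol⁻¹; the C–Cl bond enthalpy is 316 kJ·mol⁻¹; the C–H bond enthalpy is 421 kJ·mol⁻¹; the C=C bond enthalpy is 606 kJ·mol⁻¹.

ΔH ≈ −129 kJ

Bonds broken (reactants):
  C–H: 4 × 421 = 1684
  C=C: 1 × 606 = 606
  Cl–Cl: 1 × 236 = 236
  Σ(broken) = 2526 kJ
Bonds formed (products):
  C–C: 1 × 339 = 339
  C–Cl: 2 × 316 = 632
  C–H: 4 × 421 = 1684
  Σ(formed) = 2655 kJ
ΔH = Σ(broken) − Σ(formed) = 2526 − 2655 = −129 kJ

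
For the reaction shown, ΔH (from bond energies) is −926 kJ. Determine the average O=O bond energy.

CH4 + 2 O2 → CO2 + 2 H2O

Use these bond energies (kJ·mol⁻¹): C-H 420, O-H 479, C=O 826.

D(O=O) ≈ 481 kJ/mol

Let D be the O=O bond energy.
Σ(broken) = 4×420 + 2×D = 1680 + 2D
Σ(formed) = 2×826 + 4×479 = 3568
ΔH = Σ(broken) − Σ(formed) = (1680 + 2D) − (3568) = −1888 + 2D
Setting this equal to −926 kJ gives 2D = 962, so D = 481 kJ/mol.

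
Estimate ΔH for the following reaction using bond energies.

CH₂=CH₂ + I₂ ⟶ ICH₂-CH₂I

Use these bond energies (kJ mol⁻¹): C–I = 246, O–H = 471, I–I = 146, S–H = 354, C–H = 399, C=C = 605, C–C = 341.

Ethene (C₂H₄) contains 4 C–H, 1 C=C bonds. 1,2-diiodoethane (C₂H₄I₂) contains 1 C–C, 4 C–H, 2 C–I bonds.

ΔH ≈ −82 kJ

Bonds broken (reactants):
  C–H: 4 × 399 = 1596
  C=C: 1 × 605 = 605
  I–I: 1 × 146 = 146
  Σ(broken) = 2347 kJ
Bonds formed (products):
  C–C: 1 × 341 = 341
  C–H: 4 × 399 = 1596
  C–I: 2 × 246 = 492
  Σ(formed) = 2429 kJ
ΔH = Σ(broken) − Σ(formed) = 2347 − 2429 = −82 kJ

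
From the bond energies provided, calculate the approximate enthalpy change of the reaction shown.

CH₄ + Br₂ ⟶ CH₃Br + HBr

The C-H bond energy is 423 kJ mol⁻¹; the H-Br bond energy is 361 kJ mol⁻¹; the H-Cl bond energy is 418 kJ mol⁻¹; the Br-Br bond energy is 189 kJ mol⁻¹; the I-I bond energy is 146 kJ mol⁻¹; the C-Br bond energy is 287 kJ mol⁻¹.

ΔH ≈ −36 kJ

Bonds broken (reactants):
  Br-Br: 1 × 189 = 189
  C-H: 4 × 423 = 1692
  Σ(broken) = 1881 kJ
Bonds formed (products):
  C-Br: 1 × 287 = 287
  C-H: 3 × 423 = 1269
  H-Br: 1 × 361 = 361
  Σ(formed) = 1917 kJ
ΔH = Σ(broken) − Σ(formed) = 1881 − 1917 = −36 kJ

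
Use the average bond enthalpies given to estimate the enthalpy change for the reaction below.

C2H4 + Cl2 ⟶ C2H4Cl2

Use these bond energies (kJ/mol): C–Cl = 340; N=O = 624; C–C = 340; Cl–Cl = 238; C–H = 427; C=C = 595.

ΔH ≈ −187 kJ

Bonds broken (reactants):
  C–H: 4 × 427 = 1708
  C=C: 1 × 595 = 595
  Cl–Cl: 1 × 238 = 238
  Σ(broken) = 2541 kJ
Bonds formed (products):
  C–C: 1 × 340 = 340
  C–Cl: 2 × 340 = 680
  C–H: 4 × 427 = 1708
  Σ(formed) = 2728 kJ
ΔH = Σ(broken) − Σ(formed) = 2541 − 2728 = −187 kJ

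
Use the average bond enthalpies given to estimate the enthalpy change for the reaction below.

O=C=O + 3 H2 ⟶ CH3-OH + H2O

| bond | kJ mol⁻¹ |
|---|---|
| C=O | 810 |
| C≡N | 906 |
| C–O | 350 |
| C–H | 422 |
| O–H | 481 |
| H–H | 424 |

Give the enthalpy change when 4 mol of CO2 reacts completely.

ΔH = −668 kJ

Bonds broken (reactants):
  C=O: 2 × 810 = 1620
  H–H: 3 × 424 = 1272
  Σ(broken) = 2892 kJ
Bonds formed (products):
  C–H: 3 × 422 = 1266
  C–O: 1 × 350 = 350
  O–H: 3 × 481 = 1443
  Σ(formed) = 3059 kJ
ΔH = Σ(broken) − Σ(formed) = 2892 − 3059 = −167 kJ
For 4× the reaction as written: 4 × (−167) = −668 kJ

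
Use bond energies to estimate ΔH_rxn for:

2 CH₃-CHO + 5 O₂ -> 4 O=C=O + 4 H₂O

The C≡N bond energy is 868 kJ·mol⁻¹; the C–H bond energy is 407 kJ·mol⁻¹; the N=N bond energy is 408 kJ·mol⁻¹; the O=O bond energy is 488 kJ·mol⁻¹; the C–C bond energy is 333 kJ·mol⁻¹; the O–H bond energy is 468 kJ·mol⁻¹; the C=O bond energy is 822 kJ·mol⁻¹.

Bonds broken (reactants):
  C–C: 2 × 333 = 666
  C–H: 8 × 407 = 3256
  C=O: 2 × 822 = 1644
  O=O: 5 × 488 = 2440
  Σ(broken) = 8006 kJ
Bonds formed (products):
  C=O: 8 × 822 = 6576
  O–H: 8 × 468 = 3744
  Σ(formed) = 10320 kJ
ΔH = Σ(broken) − Σ(formed) = 8006 − 10320 = −2314 kJ

ΔH ≈ −2314 kJ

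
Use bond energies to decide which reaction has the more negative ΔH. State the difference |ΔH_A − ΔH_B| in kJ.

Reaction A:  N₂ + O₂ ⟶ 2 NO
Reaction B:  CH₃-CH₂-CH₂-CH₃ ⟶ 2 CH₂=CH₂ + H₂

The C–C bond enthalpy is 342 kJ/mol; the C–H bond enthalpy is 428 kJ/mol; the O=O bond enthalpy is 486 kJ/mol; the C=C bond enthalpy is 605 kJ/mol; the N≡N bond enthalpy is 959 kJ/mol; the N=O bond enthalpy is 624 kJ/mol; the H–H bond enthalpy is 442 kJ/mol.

Reaction A, by 33 kJ

Reaction A:
  Bonds broken (reactants):
    N≡N: 1 × 959 = 959
    O=O: 1 × 486 = 486
    Σ(broken) = 1445 kJ
  Bonds formed (products):
    N=O: 2 × 624 = 1248
    Σ(formed) = 1248 kJ
  ΔH_A = 1445 − 1248 = +197 kJ
Reaction B:
  Bonds broken (reactants):
    C–C: 3 × 342 = 1026
    C–H: 10 × 428 = 4280
    Σ(broken) = 5306 kJ
  Bonds formed (products):
    C–H: 8 × 428 = 3424
    C=C: 2 × 605 = 1210
    H–H: 1 × 442 = 442
    Σ(formed) = 5076 kJ
  ΔH_B = 5306 − 5076 = +230 kJ
ΔH_A − ΔH_B = −33 kJ, so reaction A has the more negative ΔH; |ΔH_A − ΔH_B| = 33 kJ.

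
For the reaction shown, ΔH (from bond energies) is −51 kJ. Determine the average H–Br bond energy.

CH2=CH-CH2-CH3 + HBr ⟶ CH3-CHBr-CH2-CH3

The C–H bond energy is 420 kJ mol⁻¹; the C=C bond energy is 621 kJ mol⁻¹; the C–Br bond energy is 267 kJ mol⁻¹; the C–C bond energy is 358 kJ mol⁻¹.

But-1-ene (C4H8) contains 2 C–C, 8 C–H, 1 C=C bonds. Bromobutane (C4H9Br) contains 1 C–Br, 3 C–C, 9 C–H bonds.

Let D be the H–Br bond energy.
Σ(broken) = 2×358 + 8×420 + 1×621 + 1×D = 4697 + D
Σ(formed) = 1×267 + 3×358 + 9×420 = 5121
ΔH = Σ(broken) − Σ(formed) = (4697 + D) − (5121) = −424 + D
Setting this equal to −51 kJ gives D = 373 kJ/mol.

D(H–Br) ≈ 373 kJ/mol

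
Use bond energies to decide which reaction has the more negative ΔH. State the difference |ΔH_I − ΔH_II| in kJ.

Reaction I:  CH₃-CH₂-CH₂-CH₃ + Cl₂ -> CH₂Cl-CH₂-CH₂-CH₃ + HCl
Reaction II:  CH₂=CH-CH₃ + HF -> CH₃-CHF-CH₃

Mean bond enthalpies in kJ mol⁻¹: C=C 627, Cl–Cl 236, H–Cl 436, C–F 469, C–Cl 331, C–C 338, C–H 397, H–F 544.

Reaction I, by 101 kJ

Reaction I:
  Bonds broken (reactants):
    C–C: 3 × 338 = 1014
    C–H: 10 × 397 = 3970
    Cl–Cl: 1 × 236 = 236
    Σ(broken) = 5220 kJ
  Bonds formed (products):
    C–C: 3 × 338 = 1014
    C–Cl: 1 × 331 = 331
    C–H: 9 × 397 = 3573
    H–Cl: 1 × 436 = 436
    Σ(formed) = 5354 kJ
  ΔH_I = 5220 − 5354 = −134 kJ
Reaction II:
  Bonds broken (reactants):
    C–C: 1 × 338 = 338
    C–H: 6 × 397 = 2382
    C=C: 1 × 627 = 627
    H–F: 1 × 544 = 544
    Σ(broken) = 3891 kJ
  Bonds formed (products):
    C–C: 2 × 338 = 676
    C–F: 1 × 469 = 469
    C–H: 7 × 397 = 2779
    Σ(formed) = 3924 kJ
  ΔH_II = 3891 − 3924 = −33 kJ
ΔH_I − ΔH_II = −101 kJ, so reaction I has the more negative ΔH; |ΔH_I − ΔH_II| = 101 kJ.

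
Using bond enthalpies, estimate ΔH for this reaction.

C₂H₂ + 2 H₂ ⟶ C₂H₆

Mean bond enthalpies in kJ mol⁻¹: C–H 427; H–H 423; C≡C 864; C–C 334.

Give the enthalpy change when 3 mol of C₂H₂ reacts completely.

ΔH = −996 kJ

Bonds broken (reactants):
  C≡C: 1 × 864 = 864
  C–H: 2 × 427 = 854
  H–H: 2 × 423 = 846
  Σ(broken) = 2564 kJ
Bonds formed (products):
  C–C: 1 × 334 = 334
  C–H: 6 × 427 = 2562
  Σ(formed) = 2896 kJ
ΔH = Σ(broken) − Σ(formed) = 2564 − 2896 = −332 kJ
For 3× the reaction as written: 3 × (−332) = −996 kJ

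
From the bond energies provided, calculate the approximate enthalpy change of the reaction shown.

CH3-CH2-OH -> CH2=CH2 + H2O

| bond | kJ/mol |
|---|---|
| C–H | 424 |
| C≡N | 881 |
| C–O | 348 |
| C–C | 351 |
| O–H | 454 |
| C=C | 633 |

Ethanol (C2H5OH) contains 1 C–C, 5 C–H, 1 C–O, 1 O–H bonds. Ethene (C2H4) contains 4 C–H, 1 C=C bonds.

ΔH ≈ +36 kJ

Bonds broken (reactants):
  C–C: 1 × 351 = 351
  C–H: 5 × 424 = 2120
  C–O: 1 × 348 = 348
  O–H: 1 × 454 = 454
  Σ(broken) = 3273 kJ
Bonds formed (products):
  C–H: 4 × 424 = 1696
  C=C: 1 × 633 = 633
  O–H: 2 × 454 = 908
  Σ(formed) = 3237 kJ
ΔH = Σ(broken) − Σ(formed) = 3273 − 3237 = +36 kJ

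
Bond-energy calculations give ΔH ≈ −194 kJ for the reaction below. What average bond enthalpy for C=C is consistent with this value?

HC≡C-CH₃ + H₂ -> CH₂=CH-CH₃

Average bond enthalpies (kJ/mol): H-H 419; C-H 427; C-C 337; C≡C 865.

Let D be the C=C bond energy.
Σ(broken) = 1×865 + 1×337 + 4×427 + 1×419 = 3329
Σ(formed) = 1×337 + 6×427 + 1×D = 2899 + D
ΔH = Σ(broken) − Σ(formed) = (3329) − (2899 + D) = +430 − D
Setting this equal to −194 kJ gives D = 624 kJ/mol.

D(C=C) ≈ 624 kJ/mol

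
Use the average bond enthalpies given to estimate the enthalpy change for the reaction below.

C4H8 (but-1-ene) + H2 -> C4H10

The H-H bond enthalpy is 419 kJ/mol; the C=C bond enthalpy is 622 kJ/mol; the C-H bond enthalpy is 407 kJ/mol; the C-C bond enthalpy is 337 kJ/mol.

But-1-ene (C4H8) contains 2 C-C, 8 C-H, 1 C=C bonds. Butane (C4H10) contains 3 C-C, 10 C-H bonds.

ΔH ≈ −110 kJ

Bonds broken (reactants):
  C-C: 2 × 337 = 674
  C-H: 8 × 407 = 3256
  C=C: 1 × 622 = 622
  H-H: 1 × 419 = 419
  Σ(broken) = 4971 kJ
Bonds formed (products):
  C-C: 3 × 337 = 1011
  C-H: 10 × 407 = 4070
  Σ(formed) = 5081 kJ
ΔH = Σ(broken) − Σ(formed) = 4971 − 5081 = −110 kJ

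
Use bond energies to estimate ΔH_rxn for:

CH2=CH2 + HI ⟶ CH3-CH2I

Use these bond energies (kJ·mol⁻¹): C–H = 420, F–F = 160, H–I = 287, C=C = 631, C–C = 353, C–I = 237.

ΔH ≈ −92 kJ

Bonds broken (reactants):
  C–H: 4 × 420 = 1680
  C=C: 1 × 631 = 631
  H–I: 1 × 287 = 287
  Σ(broken) = 2598 kJ
Bonds formed (products):
  C–C: 1 × 353 = 353
  C–H: 5 × 420 = 2100
  C–I: 1 × 237 = 237
  Σ(formed) = 2690 kJ
ΔH = Σ(broken) − Σ(formed) = 2598 − 2690 = −92 kJ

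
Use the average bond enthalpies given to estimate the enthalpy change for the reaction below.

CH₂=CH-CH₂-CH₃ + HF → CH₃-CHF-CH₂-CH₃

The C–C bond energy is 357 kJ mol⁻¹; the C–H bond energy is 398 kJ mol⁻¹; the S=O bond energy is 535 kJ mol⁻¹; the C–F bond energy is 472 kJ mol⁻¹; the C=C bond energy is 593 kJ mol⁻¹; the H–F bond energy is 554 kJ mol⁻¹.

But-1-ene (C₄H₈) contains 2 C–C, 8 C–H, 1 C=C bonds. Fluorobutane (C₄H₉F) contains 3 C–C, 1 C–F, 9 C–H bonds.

Bonds broken (reactants):
  C–C: 2 × 357 = 714
  C–H: 8 × 398 = 3184
  C=C: 1 × 593 = 593
  H–F: 1 × 554 = 554
  Σ(broken) = 5045 kJ
Bonds formed (products):
  C–C: 3 × 357 = 1071
  C–F: 1 × 472 = 472
  C–H: 9 × 398 = 3582
  Σ(formed) = 5125 kJ
ΔH = Σ(broken) − Σ(formed) = 5045 − 5125 = −80 kJ

ΔH ≈ −80 kJ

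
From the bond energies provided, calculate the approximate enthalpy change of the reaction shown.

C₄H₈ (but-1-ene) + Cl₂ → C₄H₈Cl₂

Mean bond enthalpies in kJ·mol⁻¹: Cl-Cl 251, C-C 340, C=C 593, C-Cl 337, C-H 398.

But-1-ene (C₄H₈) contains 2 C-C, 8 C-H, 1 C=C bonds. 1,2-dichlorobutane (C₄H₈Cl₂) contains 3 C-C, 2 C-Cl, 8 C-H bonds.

ΔH ≈ −170 kJ

Bonds broken (reactants):
  C-C: 2 × 340 = 680
  C-H: 8 × 398 = 3184
  C=C: 1 × 593 = 593
  Cl-Cl: 1 × 251 = 251
  Σ(broken) = 4708 kJ
Bonds formed (products):
  C-C: 3 × 340 = 1020
  C-Cl: 2 × 337 = 674
  C-H: 8 × 398 = 3184
  Σ(formed) = 4878 kJ
ΔH = Σ(broken) − Σ(formed) = 4708 − 4878 = −170 kJ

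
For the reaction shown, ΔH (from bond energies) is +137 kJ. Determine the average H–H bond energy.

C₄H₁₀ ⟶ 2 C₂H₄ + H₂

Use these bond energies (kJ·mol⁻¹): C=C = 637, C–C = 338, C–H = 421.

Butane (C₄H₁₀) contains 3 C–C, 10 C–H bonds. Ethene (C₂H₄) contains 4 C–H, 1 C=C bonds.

Let D be the H–H bond energy.
Σ(broken) = 3×338 + 10×421 = 5224
Σ(formed) = 8×421 + 2×637 + 1×D = 4642 + D
ΔH = Σ(broken) − Σ(formed) = (5224) − (4642 + D) = +582 − D
Setting this equal to +137 kJ gives D = 445 kJ/mol.

D(H–H) ≈ 445 kJ/mol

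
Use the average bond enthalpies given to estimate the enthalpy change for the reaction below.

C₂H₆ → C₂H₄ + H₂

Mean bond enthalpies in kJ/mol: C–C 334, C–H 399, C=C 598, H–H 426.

ΔH ≈ +108 kJ

Bonds broken (reactants):
  C–C: 1 × 334 = 334
  C–H: 6 × 399 = 2394
  Σ(broken) = 2728 kJ
Bonds formed (products):
  C–H: 4 × 399 = 1596
  C=C: 1 × 598 = 598
  H–H: 1 × 426 = 426
  Σ(formed) = 2620 kJ
ΔH = Σ(broken) − Σ(formed) = 2728 − 2620 = +108 kJ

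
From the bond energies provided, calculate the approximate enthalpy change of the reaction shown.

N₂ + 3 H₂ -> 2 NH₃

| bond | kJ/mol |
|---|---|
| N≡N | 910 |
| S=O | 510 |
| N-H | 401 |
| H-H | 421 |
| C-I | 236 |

ΔH ≈ −233 kJ

Bonds broken (reactants):
  H-H: 3 × 421 = 1263
  N≡N: 1 × 910 = 910
  Σ(broken) = 2173 kJ
Bonds formed (products):
  N-H: 6 × 401 = 2406
  Σ(formed) = 2406 kJ
ΔH = Σ(broken) − Σ(formed) = 2173 − 2406 = −233 kJ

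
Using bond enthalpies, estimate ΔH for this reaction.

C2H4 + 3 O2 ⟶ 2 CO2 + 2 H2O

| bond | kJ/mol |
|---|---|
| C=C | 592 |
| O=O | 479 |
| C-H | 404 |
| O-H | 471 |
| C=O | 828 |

Bonds broken (reactants):
  C-H: 4 × 404 = 1616
  C=C: 1 × 592 = 592
  O=O: 3 × 479 = 1437
  Σ(broken) = 3645 kJ
Bonds formed (products):
  C=O: 4 × 828 = 3312
  O-H: 4 × 471 = 1884
  Σ(formed) = 5196 kJ
ΔH = Σ(broken) − Σ(formed) = 3645 − 5196 = −1551 kJ

ΔH ≈ −1551 kJ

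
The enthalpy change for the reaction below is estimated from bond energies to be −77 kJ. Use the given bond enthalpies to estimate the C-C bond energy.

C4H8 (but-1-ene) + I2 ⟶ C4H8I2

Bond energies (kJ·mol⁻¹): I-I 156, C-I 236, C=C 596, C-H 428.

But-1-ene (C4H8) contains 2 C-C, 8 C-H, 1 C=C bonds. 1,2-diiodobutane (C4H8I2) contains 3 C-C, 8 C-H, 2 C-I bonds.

D(C-C) ≈ 357 kJ/mol

Let D be the C-C bond energy.
Σ(broken) = 2×D + 8×428 + 1×596 + 1×156 = 4176 + 2D
Σ(formed) = 3×D + 8×428 + 2×236 = 3896 + 3D
ΔH = Σ(broken) − Σ(formed) = (4176 + 2D) − (3896 + 3D) = +280 − D
Setting this equal to −77 kJ gives D = 357 kJ/mol.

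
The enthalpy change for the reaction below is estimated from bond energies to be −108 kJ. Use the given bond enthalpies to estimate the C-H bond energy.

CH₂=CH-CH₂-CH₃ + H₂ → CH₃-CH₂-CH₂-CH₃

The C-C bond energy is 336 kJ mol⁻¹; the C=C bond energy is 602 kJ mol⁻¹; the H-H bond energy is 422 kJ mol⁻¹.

D(C-H) ≈ 398 kJ/mol

Let D be the C-H bond energy.
Σ(broken) = 2×336 + 8×D + 1×602 + 1×422 = 1696 + 8D
Σ(formed) = 3×336 + 10×D = 1008 + 10D
ΔH = Σ(broken) − Σ(formed) = (1696 + 8D) − (1008 + 10D) = +688 − 2D
Setting this equal to −108 kJ gives 2D = 796, so D = 398 kJ/mol.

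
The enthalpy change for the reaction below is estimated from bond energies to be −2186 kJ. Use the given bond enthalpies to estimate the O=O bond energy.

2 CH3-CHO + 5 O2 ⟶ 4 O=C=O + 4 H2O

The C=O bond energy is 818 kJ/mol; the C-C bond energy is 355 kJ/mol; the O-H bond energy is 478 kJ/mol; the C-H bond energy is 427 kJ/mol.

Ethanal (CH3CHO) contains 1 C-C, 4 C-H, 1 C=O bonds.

Let D be the O=O bond energy.
Σ(broken) = 2×355 + 8×427 + 2×818 + 5×D = 5762 + 5D
Σ(formed) = 8×818 + 8×478 = 10368
ΔH = Σ(broken) − Σ(formed) = (5762 + 5D) − (10368) = −4606 + 5D
Setting this equal to −2186 kJ gives 5D = 2420, so D = 484 kJ/mol.

D(O=O) ≈ 484 kJ/mol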